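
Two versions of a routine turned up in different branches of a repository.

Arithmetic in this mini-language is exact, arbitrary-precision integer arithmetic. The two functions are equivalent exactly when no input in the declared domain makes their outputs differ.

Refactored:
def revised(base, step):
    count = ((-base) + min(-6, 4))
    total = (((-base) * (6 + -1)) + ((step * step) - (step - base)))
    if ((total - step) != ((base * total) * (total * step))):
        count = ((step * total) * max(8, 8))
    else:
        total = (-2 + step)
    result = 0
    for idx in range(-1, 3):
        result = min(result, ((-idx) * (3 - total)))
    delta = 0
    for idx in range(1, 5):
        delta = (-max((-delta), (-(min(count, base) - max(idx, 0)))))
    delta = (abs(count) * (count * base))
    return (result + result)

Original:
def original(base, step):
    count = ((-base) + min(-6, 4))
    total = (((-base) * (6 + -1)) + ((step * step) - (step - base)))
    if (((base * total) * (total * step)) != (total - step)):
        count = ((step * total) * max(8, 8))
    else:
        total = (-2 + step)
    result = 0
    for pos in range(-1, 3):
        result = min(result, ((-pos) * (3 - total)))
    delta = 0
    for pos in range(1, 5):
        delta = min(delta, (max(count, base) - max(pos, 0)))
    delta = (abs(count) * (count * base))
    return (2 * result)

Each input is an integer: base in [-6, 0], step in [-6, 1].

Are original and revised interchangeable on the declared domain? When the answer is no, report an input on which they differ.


Equivalent. The one real change (`max(count, base)` became `min(count, base)`) has no effect anywhere in the declared ranges.
Checked all 56 inputs in the declared domain: the outputs agree on every one.
Spot check at base=-6, step=-4 — original: count becomes 0; next total becomes 44; next (((base * total) * (total * step)) != (total - step)) evaluates to true; next count becomes -1408; next result becomes 0; next at pos=-1:; next result becomes -41; next at pos=0:; next result becomes -41; next at pos=1:; next result becomes -41; next at pos=2:; next result becomes -41; next delta becomes 0; next at pos=1:; next delta becomes -7; next at pos=2:; next delta becomes -8; next at pos=3:; next delta becomes -9; next at pos=4:; next delta becomes -10; next delta becomes 11894784; next final value -82. revised: count becomes 0; next total becomes 44; next ((total - step) != ((base * total) * (total * step))) evaluates to true; next count becomes -1408; next result becomes 0; next at idx=-1:; next result becomes -41; next at idx=0:; next result becomes -41; next at idx=1:; next result becomes -41; next at idx=2:; next result becomes -41; next delta becomes 0; next at idx=1:; next delta becomes -1409; next at idx=2:; next delta becomes -1410; next at idx=3:; next delta becomes -1411; next at idx=4:; next delta becomes -1412; next delta becomes 11894784; next final value -82. Both give -82.
verdict: equivalent


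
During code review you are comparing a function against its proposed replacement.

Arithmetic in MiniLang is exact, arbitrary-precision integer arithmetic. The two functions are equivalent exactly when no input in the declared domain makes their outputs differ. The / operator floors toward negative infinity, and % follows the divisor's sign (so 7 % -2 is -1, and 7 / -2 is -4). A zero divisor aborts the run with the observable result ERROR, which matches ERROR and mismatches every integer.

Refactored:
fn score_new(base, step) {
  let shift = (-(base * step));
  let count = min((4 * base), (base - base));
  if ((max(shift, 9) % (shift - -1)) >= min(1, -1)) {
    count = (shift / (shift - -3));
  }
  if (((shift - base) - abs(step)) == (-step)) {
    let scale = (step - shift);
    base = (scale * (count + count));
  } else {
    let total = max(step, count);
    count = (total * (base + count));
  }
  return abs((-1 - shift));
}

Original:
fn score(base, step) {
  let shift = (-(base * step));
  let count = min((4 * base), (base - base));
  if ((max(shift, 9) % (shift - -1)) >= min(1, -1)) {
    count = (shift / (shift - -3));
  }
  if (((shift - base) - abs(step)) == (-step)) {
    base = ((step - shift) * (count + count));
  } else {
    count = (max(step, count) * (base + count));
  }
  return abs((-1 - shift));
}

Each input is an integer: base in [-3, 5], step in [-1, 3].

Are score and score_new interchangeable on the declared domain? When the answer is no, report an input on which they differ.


Reading the diff, among the changes: local variable names differ; statement counts differ.
As a probe, take base=-1, step=2: score runs shift = 2; count = -4; ((max(shift, 9) % (shift - -1)) >= min(1, -1)) -> true; count = 0; (((shift - base) - abs(step)) == (-step)) -> false; count = -2; return 3; score_new runs shift = 2; count = -4; ((max(shift, 9) % (shift - -1)) >= min(1, -1)) -> true; count = 0; (((shift - base) - abs(step)) == (-step)) -> false; total = 2; count = -2; return 3; both end at 3.
Sweeping the whole domain (45 inputs) finds no disagreement.
verdict: equivalent


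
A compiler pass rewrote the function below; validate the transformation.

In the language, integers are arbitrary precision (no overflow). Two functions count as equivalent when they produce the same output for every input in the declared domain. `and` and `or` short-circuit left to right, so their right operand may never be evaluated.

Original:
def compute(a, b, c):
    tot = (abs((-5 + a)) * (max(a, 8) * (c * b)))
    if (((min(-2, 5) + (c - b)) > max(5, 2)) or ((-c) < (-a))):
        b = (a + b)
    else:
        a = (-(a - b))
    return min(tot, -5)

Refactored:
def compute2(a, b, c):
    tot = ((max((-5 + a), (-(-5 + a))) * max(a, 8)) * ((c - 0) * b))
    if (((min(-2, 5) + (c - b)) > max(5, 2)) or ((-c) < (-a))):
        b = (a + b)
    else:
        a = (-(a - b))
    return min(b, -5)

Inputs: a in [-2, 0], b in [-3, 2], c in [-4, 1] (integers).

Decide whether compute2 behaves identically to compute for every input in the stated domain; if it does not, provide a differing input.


Evaluate both at a=-2, b=-3, c=1.
compute: tot := -168 | (((min(-2, 5) + (c - b)) > max(5, 2)) or ((-c) < (-a))): true | b := -5 | result -168
compute2: tot := -168 | (((min(-2, 5) + (c - b)) > max(5, 2)) or ((-c) < (-a))): true | b := -5 | result -5
-168 != -5, so the rewrite changes behavior.
verdict: not equivalent; witness: a=-2, b=-3, c=1


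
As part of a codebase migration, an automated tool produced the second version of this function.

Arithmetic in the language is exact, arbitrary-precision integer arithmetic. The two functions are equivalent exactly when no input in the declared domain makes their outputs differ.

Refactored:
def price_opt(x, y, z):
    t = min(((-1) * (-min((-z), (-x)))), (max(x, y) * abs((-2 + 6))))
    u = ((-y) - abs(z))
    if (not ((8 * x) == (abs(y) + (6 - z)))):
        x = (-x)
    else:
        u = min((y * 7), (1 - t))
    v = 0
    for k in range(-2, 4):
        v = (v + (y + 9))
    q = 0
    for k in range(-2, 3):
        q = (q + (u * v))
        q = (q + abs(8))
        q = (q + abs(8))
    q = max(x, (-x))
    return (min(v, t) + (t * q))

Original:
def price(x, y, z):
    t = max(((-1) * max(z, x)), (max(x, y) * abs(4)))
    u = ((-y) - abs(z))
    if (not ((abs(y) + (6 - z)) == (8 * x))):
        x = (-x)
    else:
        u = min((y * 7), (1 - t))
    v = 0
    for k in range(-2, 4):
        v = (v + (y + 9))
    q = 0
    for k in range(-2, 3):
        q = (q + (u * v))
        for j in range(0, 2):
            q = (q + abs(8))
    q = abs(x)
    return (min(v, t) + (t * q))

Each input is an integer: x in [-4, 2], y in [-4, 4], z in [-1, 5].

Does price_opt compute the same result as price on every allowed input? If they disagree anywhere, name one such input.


On input x=-4, y=-4, z=-1, price returns 5 while price_opt returns -80.
verdict: not equivalent; witness: x=-4, y=-4, z=-1


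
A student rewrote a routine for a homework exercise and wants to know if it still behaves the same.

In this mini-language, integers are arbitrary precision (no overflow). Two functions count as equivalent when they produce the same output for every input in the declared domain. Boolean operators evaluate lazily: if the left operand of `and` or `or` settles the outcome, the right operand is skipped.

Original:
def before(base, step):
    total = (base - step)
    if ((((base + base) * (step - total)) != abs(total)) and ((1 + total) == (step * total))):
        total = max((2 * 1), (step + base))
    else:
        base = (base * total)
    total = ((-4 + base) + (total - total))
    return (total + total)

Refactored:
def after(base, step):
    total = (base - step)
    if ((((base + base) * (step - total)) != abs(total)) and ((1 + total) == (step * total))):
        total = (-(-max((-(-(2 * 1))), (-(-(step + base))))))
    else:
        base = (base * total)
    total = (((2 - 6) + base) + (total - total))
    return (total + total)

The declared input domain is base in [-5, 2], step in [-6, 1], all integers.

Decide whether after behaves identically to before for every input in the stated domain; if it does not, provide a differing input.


Comparing the listings, the differences include: constant usage differs; arithmetic usage differs.
Tracing base=-1, step=-5: before: total = 4; ((((base + base) * (step - total)) != abs(total)) and ((1 + total) == (step * total))) -> false; base = -4; total = -8; return -16 | after: total = 4; ((((base + base) * (step - total)) != abs(total)) and ((1 + total) == (step * total))) -> false; base = -4; total = -8; return -16 — matching result -16.
Checked all 64 inputs in the declared domain: the outputs agree on every one.
verdict: equivalent


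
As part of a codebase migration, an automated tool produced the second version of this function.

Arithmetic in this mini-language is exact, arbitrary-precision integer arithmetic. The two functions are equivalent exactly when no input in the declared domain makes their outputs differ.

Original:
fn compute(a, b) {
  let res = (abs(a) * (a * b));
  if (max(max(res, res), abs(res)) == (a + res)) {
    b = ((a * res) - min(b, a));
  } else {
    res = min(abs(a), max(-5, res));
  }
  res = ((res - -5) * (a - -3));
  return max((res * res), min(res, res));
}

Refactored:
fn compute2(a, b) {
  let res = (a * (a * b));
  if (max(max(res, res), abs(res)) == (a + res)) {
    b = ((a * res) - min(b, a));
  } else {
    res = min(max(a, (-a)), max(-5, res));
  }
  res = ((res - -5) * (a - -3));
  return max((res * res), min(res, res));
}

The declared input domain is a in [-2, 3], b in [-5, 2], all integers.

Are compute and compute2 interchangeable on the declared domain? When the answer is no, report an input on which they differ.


On input a=-2, b=-5, compute returns 49 while compute2 returns 0.
verdict: not equivalent; witness: a=-2, b=-5


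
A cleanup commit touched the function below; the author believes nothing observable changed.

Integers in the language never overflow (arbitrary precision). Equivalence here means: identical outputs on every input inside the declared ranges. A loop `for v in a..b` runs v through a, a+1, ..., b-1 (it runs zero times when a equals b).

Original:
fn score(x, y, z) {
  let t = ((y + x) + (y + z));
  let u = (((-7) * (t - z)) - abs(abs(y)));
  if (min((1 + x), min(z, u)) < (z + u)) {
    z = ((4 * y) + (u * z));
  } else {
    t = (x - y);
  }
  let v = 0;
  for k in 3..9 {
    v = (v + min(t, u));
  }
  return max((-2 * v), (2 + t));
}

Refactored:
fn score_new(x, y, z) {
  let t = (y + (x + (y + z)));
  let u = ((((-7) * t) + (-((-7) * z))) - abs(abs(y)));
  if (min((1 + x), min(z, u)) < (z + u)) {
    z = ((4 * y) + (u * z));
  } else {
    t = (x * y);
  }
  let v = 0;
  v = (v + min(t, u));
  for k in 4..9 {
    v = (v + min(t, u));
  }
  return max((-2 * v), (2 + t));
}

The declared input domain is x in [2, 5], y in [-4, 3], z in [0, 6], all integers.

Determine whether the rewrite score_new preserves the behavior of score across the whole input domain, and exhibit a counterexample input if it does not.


Try x=2, y=-1, z=0.
score: t becomes 0; next u becomes -1; next (min((1 + x), min(z, u)) < (z + u)) evaluates to false; next t becomes 3; next v becomes 0; next at k=3:; next v becomes -1; next at k=4:; next v becomes -2; next at k=5:; next v becomes -3; next at k=6:; next v becomes -4; next at k=7:; next v becomes -5; next at k=8:; next v becomes -6; next final value 12
score_new: t becomes 0; next u becomes -1; next (min((1 + x), min(z, u)) < (z + u)) evaluates to false; next t becomes -2; next v becomes 0; next v becomes -2; next at k=4:; next v becomes -4; next at k=5:; next v becomes -6; next at k=6:; next v becomes -8; next at k=7:; next v becomes -10; next at k=8:; next v becomes -12; next final value 24
12 against 24: the behavior changed.
verdict: not equivalent; witness: x=2, y=-1, z=0


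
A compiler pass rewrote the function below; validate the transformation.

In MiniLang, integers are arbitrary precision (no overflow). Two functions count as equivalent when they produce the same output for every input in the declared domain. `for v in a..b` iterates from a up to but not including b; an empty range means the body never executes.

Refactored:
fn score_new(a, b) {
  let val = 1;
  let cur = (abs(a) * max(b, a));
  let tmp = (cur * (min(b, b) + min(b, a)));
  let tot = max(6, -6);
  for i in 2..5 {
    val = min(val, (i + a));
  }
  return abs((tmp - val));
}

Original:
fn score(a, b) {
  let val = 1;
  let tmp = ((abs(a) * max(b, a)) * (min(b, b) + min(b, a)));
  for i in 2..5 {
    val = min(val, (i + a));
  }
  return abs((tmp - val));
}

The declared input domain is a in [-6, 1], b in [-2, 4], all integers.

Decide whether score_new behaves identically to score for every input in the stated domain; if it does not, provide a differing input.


Reading the diff, among the changes: statement counts differ, and local variable names differ, and min/max/abs usage differs, and constant usage differs.
Spot check at a=-6, b=-2 — score: val := 1 | tmp := 96 | iter i=2: | val := -4 | iter i=3: | val := -4 | iter i=4: | val := -4 | result 100. score_new: val := 1 | cur := -12 | tmp := 96 | tot := 6 | iter i=2: | val := -4 | iter i=3: | val := -4 | iter i=4: | val := -4 | result 100. Both give 100.
Every one of the 56 inputs gives matching results.
verdict: equivalent


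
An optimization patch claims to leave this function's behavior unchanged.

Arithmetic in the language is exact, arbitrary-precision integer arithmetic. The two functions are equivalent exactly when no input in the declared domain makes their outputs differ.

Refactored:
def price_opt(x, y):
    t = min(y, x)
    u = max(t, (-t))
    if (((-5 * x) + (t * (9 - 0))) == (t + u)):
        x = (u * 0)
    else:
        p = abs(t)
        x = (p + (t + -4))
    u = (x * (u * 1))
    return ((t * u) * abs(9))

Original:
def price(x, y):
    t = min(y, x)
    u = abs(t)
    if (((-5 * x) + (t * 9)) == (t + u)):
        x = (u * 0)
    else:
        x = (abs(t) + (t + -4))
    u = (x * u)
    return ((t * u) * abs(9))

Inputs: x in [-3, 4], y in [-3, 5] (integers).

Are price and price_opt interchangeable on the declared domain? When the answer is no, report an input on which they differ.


The two are interchangeable: statement counts differ; and arithmetic usage differs; and local variable names differ; and constant usage differs; and min/max/abs usage differs, and every declared input agrees.
Spot check at x=4, y=-3 — price: t = -3; u = 3; (((-5 * x) + (t * 9)) == (t + u)) -> false; x = -4; u = -12; return 324. price_opt: t = -3; u = 3; (((-5 * x) + (t * (9 - 0))) == (t + u)) -> false; p = 3; x = -4; u = -12; return 324. Both give 324.
Checked all 72 inputs in the declared domain: the outputs agree on every one.
verdict: equivalent


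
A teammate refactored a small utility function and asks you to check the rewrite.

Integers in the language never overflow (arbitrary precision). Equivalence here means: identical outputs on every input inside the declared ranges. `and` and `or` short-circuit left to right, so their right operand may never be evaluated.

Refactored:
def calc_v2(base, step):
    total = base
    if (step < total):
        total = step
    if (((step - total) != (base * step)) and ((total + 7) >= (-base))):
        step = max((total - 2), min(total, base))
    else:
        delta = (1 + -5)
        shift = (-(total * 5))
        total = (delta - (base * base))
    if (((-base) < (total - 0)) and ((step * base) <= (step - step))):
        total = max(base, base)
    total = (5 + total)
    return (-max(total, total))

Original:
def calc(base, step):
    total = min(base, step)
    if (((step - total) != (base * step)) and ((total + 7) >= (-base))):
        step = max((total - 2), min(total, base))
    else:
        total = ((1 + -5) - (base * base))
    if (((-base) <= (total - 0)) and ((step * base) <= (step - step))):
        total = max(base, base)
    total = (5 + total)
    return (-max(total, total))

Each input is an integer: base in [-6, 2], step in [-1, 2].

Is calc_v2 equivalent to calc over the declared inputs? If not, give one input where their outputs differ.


Evaluate both at base=1, step=-1.
calc: total=-1, then (((step - total) != (base * step)) and ((total + 7) >= (-base))) is true, then step=-1, then (((-base) <= (total - 0)) and ((step * base) <= (step - step))) is true, then total=1, then total=6, then returns -6
calc_v2: total=1, then (step < total) is true, then total=-1, then (((step - total) != (base * step)) and ((total + 7) >= (-base))) is true, then step=-1, then (((-base) < (total - 0)) and ((step * base) <= (step - step))) is false, then total=4, then returns -4
-6 vs -4 — the two versions disagree here.
verdict: not equivalent; witness: base=1, step=-1


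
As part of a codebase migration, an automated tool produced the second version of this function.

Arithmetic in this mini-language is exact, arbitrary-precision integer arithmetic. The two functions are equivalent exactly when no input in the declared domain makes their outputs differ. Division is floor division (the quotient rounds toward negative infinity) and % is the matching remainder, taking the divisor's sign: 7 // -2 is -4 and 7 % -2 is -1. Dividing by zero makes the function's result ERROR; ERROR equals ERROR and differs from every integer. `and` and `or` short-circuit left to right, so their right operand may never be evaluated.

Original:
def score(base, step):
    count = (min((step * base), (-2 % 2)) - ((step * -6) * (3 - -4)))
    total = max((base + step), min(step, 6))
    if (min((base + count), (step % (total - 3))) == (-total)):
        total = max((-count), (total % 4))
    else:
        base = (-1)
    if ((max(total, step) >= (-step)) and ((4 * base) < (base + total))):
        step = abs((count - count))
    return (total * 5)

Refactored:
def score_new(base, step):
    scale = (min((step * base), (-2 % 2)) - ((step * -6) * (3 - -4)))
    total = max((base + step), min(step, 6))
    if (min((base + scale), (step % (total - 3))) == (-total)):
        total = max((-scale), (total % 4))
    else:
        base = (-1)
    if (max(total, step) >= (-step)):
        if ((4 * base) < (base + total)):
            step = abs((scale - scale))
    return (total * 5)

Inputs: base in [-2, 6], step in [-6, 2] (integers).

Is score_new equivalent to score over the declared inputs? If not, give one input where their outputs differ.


This is a faithful refactor — boolean connective usage differs; and local variable names differ; and statement counts differ; and branching structure differs, but the computed results match everywhere.
Spot check at base=-2, step=-2 — score: count := -84 | total := -2 | (min((base + count), (step % (total - 3))) == (-total)): false | base := -1 | ((max(total, step) >= (-step)) and ((4 * base) < (base + total))): false | result -10. score_new: scale := -84 | total := -2 | (min((base + scale), (step % (total - 3))) == (-total)): false | base := -1 | (max(total, step) >= (-step)): false | result -10. Both give -10.
Sweeping the whole domain (81 inputs) finds no disagreement.
verdict: equivalent


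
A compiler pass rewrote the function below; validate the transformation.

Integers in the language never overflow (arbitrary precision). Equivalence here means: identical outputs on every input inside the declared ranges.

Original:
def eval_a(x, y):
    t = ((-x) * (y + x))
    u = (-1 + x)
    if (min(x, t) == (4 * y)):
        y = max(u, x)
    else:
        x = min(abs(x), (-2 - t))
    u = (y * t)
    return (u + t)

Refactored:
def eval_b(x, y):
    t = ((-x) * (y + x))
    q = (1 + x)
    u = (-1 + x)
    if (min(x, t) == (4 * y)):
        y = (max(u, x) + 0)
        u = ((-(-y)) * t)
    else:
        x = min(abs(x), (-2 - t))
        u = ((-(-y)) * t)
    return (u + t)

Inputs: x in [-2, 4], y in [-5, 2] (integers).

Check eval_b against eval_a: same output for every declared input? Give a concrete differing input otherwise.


Behavior is preserved: although statement counts differ, local variable names differ, arithmetic usage differs, constant usage differs, the outputs never diverge.
As a probe, take x=3, y=2: eval_a runs t=-15, then u=2, then (min(x, t) == (4 * y)) is false, then x=3, then u=-30, then returns -45; eval_b runs t=-15, then q=4, then u=2, then (min(x, t) == (4 * y)) is false, then x=3, then u=-30, then returns -45; both end at -45.
Checked all 56 inputs in the declared domain: the outputs agree on every one.
verdict: equivalent


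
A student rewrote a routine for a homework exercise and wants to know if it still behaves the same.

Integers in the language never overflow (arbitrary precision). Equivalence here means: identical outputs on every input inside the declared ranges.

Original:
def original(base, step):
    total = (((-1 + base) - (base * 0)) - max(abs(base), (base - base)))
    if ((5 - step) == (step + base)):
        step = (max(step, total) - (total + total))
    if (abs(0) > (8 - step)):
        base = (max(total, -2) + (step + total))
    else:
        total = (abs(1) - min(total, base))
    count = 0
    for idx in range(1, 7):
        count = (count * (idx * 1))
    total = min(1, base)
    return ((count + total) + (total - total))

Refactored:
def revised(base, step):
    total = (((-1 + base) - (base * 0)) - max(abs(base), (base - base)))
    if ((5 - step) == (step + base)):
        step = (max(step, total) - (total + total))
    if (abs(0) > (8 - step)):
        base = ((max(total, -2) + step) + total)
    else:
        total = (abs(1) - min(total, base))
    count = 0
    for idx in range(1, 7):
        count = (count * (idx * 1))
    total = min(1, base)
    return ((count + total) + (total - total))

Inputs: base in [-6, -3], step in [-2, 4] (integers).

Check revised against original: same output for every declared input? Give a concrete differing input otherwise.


The two versions differ — the changes include same computation, different form.
Tracing base=-6, step=-2: original: total becomes -13; next ((5 - step) == (step + base)) evaluates to false; next (abs(0) > (8 - step)) evaluates to false; next total becomes 14; next count becomes 0; next at idx=1:; next count becomes 0; next at idx=2:; next count becomes 0; next at idx=3:; next count becomes 0; next at idx=4:; next count becomes 0; next at idx=5:; next count becomes 0; next at idx=6:; next count becomes 0; next total becomes -6; next final value -6 | revised: total becomes -13; next ((5 - step) == (step + base)) evaluates to false; next (abs(0) > (8 - step)) evaluates to false; next total becomes 14; next count becomes 0; next at idx=1:; next count becomes 0; next at idx=2:; next count becomes 0; next at idx=3:; next count becomes 0; next at idx=4:; next count becomes 0; next at idx=5:; next count becomes 0; next at idx=6:; next count becomes 0; next total becomes -6; next final value -6 — matching result -6.
An exhaustive pass over the 28 declared inputs shows identical outputs.
verdict: equivalent


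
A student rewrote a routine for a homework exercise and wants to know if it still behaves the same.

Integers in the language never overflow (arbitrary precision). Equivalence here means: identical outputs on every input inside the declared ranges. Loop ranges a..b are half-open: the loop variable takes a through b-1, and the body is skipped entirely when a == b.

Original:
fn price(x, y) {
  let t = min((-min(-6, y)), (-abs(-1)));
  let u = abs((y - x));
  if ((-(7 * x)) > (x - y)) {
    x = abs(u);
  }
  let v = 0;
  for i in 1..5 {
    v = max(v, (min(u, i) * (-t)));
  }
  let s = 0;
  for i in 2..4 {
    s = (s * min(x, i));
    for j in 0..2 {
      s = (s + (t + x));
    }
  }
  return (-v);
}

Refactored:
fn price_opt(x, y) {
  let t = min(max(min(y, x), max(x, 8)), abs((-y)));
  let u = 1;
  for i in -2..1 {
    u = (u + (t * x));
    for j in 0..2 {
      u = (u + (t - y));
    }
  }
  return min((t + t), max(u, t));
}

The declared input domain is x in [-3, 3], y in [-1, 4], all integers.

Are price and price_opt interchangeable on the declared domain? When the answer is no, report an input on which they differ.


Not equivalent: x=-3, y=-1 separates them (-2 vs 2).
price: t := -1 | u := 2 | ((-(7 * x)) > (x - y)): true | x := 2 | v := 0 | iter i=1: | v := 1 | iter i=2: | v := 2 | iter i=3: | v := 2 | iter i=4: | v := 2 | s := 0 | iter i=2: | s := 0 | iter j=0: | s := 1 | iter j=1: | s := 2 | iter i=3: | s := 4 | iter j=0: | s := 5 | iter j=1: | s := 6 | result -2
price_opt: t := 1 | u := 1 | iter i=-2: | u := -2 | iter j=0: | u := 0 | iter j=1: | u := 2 | iter i=-1: | u := -1 | iter j=0: | u := 1 | iter j=1: | u := 3 | iter i=0: | u := 0 | iter j=0: | u := 2 | iter j=1: | u := 4 | result 2
verdict: not equivalent; witness: x=-3, y=-1


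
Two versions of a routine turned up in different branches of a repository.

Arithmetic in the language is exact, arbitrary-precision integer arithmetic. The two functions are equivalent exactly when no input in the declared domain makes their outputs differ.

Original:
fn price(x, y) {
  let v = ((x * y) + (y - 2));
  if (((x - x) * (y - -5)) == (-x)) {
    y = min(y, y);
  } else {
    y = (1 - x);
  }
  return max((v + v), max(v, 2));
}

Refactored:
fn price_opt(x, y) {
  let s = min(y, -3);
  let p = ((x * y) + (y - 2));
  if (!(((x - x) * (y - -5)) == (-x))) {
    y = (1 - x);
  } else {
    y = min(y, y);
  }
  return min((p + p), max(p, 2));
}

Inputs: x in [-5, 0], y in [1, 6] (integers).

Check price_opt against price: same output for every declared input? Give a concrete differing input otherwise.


These are not equivalent — on x=-5, y=1 the outputs split (2 vs -12).
price: v=-6, then (((x - x) * (y - -5)) == (-x)) is false, then y=6, then returns 2
price_opt: s=-3, then p=-6, then (!(((x - x) * (y - -5)) == (-x))) is true, then y=6, then returns -12
verdict: not equivalent; witness: x=-5, y=1


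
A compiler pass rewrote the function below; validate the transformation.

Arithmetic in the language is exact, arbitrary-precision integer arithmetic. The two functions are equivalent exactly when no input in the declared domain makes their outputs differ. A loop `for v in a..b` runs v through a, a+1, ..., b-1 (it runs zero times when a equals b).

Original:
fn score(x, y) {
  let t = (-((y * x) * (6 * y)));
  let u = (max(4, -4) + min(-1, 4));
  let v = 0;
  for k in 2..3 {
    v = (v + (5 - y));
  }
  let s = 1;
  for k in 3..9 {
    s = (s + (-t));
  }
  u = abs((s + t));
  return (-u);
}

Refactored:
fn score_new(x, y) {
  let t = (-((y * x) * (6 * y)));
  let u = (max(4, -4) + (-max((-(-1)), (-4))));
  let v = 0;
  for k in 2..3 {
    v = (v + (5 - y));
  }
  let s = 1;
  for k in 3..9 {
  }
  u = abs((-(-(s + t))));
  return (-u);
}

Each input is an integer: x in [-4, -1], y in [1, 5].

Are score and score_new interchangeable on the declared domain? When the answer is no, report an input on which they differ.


Run the pair on x=-4, y=1.
score: t := 24 | u := 3 | v := 0 | iter k=2: | v := 4 | s := 1 | iter k=3: | s := -23 | iter k=4: | s := -47 | iter k=5: | s := -71 | iter k=6: | s := -95 | iter k=7: | s := -119 | iter k=8: | s := -143 | u := 119 | result -119
score_new: t := 24 | u := 3 | v := 0 | iter k=2: | v := 4 | s := 1 | iter k=3: | iter k=4: | iter k=5: | iter k=6: | iter k=7: | iter k=8: | u := 25 | result -25
-119 vs -25 — the two versions disagree here.
verdict: not equivalent; witness: x=-4, y=1


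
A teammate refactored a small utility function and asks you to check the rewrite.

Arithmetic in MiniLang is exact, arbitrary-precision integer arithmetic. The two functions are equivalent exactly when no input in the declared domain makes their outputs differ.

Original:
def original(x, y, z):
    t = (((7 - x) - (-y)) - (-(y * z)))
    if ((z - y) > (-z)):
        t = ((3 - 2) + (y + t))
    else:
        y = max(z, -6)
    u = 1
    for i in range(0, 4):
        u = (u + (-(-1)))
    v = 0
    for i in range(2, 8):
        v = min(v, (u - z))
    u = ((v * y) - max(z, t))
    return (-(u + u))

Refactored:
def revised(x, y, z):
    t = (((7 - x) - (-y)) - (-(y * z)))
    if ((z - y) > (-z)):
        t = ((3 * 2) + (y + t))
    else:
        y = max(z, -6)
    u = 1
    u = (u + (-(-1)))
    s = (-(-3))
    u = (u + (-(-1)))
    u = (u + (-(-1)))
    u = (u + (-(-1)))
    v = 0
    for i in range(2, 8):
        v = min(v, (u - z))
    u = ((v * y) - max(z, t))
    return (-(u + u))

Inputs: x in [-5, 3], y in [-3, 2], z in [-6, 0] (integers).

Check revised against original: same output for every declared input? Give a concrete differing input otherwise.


These are not equivalent — on x=-5, y=-3, z=-1 the outputs split (20 vs 30).
original: t = 12; ((z - y) > (-z)) -> true; t = 10; u = 1; [i=0]; u = 2; [i=1]; u = 3; [i=2]; u = 4; [i=3]; u = 5; v = 0; [i=2]; v = 0; [i=3]; v = 0; [i=4]; v = 0; [i=5]; v = 0; [i=6]; v = 0; [i=7]; v = 0; u = -10; return 20
revised: t = 12; ((z - y) > (-z)) -> true; t = 15; u = 1; u = 2; s = 3; u = 3; u = 4; u = 5; v = 0; [i=2]; v = 0; [i=3]; v = 0; [i=4]; v = 0; [i=5]; v = 0; [i=6]; v = 0; [i=7]; v = 0; u = -15; return 30
verdict: not equivalent; witness: x=-5, y=-3, z=-1


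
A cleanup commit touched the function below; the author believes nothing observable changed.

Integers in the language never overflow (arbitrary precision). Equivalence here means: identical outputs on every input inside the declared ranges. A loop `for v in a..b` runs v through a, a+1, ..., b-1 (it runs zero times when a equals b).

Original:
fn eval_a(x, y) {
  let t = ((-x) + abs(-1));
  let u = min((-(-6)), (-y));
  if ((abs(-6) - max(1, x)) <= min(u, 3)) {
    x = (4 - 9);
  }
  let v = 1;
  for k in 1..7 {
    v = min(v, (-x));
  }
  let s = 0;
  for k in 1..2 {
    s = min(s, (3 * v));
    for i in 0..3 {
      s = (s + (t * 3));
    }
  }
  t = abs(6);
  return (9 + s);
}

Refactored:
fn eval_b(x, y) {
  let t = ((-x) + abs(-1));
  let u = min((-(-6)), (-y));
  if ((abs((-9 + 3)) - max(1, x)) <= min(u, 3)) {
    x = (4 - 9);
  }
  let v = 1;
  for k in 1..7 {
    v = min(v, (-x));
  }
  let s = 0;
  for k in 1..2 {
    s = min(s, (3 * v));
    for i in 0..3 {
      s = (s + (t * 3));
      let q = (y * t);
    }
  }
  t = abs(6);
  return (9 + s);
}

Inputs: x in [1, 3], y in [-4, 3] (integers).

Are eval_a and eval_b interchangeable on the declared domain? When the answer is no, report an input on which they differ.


This is a faithful refactor — arithmetic usage differs; also statement counts differ; also constant usage differs; also local variable names differ, but the computed results match everywhere.
Tracing x=2, y=0: eval_a: t becomes -1; next u becomes 0; next ((abs(-6) - max(1, x)) <= min(u, 3)) evaluates to false; next v becomes 1; next at k=1:; next v becomes -2; next at k=2:; next v becomes -2; next at k=3:; next v becomes -2; next at k=4:; next v becomes -2; next at k=5:; next v becomes -2; next at k=6:; next v becomes -2; next s becomes 0; next at k=1:; next s becomes -6; next at i=0:; next s becomes -9; next at i=1:; next s becomes -12; next at i=2:; next s becomes -15; next t becomes 6; next final value -6 | eval_b: t becomes -1; next u becomes 0; next ((abs((-9 + 3)) - max(1, x)) <= min(u, 3)) evaluates to false; next v becomes 1; next at k=1:; next v becomes -2; next at k=2:; next v becomes -2; next at k=3:; next v becomes -2; next at k=4:; next v becomes -2; next at k=5:; next v becomes -2; next at k=6:; next v becomes -2; next s becomes 0; next at k=1:; next s becomes -6; next at i=0:; next s becomes -9; next q becomes 0; next at i=1:; next s becomes -12; next q becomes 0; next at i=2:; next s becomes -15; next q becomes 0; next t becomes 6; next final value -6 — matching result -6.
Checked all 24 inputs in the declared domain: the outputs agree on every one.
verdict: equivalent


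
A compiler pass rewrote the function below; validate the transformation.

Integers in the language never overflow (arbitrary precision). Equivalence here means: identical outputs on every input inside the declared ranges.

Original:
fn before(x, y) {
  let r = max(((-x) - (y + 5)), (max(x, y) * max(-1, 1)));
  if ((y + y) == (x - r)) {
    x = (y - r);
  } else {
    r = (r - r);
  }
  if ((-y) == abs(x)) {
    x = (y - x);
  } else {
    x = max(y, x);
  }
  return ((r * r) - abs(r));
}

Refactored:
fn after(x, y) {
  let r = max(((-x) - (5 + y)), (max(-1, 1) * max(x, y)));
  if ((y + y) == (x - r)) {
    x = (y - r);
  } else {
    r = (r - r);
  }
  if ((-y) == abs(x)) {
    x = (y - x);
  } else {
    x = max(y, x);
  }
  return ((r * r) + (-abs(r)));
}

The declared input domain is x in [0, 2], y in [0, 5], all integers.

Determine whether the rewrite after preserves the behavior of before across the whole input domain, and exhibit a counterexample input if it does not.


Although arithmetic usage differs, 18/18 inputs agree.
verdict: equivalent


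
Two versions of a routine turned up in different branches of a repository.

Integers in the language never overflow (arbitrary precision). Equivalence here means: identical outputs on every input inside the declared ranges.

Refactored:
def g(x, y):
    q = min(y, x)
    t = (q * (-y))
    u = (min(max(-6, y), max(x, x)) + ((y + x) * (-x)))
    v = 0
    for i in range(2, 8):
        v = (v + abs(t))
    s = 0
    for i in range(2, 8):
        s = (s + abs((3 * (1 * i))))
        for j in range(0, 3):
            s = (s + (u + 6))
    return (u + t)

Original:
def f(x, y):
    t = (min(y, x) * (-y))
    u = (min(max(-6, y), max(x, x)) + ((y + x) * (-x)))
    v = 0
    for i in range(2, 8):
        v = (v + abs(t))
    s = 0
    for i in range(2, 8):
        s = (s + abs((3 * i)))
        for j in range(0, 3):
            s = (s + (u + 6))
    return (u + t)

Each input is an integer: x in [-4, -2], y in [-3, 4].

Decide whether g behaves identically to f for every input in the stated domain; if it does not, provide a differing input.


The two versions differ — the changes include statement counts differ, local variable names differ, arithmetic usage differs, constant usage differs.
As a probe, take x=-3, y=3: f runs t = 9; u = -3; v = 0; [i=2]; v = 9; [i=3]; v = 18; [i=4]; v = 27; [i=5]; v = 36; [i=6]; v = 45; [i=7]; v = 54; s = 0; [i=2]; s = 6; [j=0]; s = 9; [j=1]; s = 12; [j=2]; s = 15; [i=3]; s = 24; [j=0]; s = 27; [j=1]; s = 30; [j=2]; s = 33; [i=4]; s = 45; [j=0]; s = 48; [j=1]; s = 51; [j=2]; s = 54; [i=5]; s = 69; [j=0]; s = 72; [j=1]; s = 75; [j=2]; s = 78; [i=6]; s = 96; [j=0]; s = 99; [j=1]; s = 102; [j=2]; s = 105; [i=7]; s = 126; [j=0]; s = 129; [j=1]; s = 132; [j=2]; s = 135; return 6; g runs q = -3; t = 9; u = -3; v = 0; [i=2]; v = 9; [i=3]; v = 18; [i=4]; v = 27; [i=5]; v = 36; [i=6]; v = 45; [i=7]; v = 54; s = 0; [i=2]; s = 6; [j=0]; s = 9; [j=1]; s = 12; [j=2]; s = 15; [i=3]; s = 24; [j=0]; s = 27; [j=1]; s = 30; [j=2]; s = 33; [i=4]; s = 45; [j=0]; s = 48; [j=1]; s = 51; [j=2]; s = 54; [i=5]; s = 69; [j=0]; s = 72; [j=1]; s = 75; [j=2]; s = 78; [i=6]; s = 96; [j=0]; s = 99; [j=1]; s = 102; [j=2]; s = 105; [i=7]; s = 126; [j=0]; s = 129; [j=1]; s = 132; [j=2]; s = 135; return 6; both end at 6.
An exhaustive pass over the 24 declared inputs shows identical outputs.
verdict: equivalent


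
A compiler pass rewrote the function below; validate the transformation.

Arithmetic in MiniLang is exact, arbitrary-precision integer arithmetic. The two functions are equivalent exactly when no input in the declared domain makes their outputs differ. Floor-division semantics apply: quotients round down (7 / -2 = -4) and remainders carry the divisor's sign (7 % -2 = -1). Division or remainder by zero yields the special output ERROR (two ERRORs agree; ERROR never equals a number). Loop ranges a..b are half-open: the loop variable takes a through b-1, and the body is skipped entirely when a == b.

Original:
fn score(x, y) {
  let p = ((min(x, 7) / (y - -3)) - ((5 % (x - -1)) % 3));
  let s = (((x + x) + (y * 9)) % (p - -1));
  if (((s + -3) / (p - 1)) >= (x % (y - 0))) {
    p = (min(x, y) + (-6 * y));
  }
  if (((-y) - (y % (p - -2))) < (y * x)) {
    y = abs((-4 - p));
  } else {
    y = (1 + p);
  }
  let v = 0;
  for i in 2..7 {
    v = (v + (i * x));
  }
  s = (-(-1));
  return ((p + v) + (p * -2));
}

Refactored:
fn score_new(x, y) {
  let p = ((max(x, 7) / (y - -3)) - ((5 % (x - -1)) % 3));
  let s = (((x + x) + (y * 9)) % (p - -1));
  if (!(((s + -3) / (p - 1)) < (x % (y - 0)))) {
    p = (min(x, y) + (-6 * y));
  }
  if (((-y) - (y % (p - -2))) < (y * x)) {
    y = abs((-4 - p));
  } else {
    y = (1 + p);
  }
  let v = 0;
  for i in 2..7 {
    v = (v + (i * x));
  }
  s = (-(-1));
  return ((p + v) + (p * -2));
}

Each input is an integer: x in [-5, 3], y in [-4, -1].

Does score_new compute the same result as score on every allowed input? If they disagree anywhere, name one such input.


x=-5, y=-1 yields -101 from score but -103 from score_new.
verdict: not equivalent; witness: x=-5, y=-1


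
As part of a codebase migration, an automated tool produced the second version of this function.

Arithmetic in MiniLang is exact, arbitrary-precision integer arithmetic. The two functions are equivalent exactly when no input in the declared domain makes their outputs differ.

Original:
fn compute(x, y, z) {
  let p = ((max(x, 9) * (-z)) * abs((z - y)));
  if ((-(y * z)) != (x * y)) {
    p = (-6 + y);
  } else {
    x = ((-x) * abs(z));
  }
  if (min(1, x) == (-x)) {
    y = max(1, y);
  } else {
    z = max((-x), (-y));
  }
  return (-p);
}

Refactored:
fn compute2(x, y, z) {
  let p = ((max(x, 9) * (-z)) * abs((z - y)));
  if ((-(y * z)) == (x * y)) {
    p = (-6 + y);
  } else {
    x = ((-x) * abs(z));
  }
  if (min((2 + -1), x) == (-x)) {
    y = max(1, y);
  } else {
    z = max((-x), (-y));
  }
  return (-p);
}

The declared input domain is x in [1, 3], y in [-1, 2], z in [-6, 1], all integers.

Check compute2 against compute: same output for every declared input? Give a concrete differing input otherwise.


There is a counterexample at x=1, y=-1, z=-6: 7 on one side, -270 on the other.
compute: p becomes 270; next ((-(y * z)) != (x * y)) evaluates to true; next p becomes -7; next (min(1, x) == (-x)) evaluates to false; next z becomes 1; next final value 7
compute2: p becomes 270; next ((-(y * z)) == (x * y)) evaluates to false; next x becomes -6; next (min((2 + -1), x) == (-x)) evaluates to false; next z becomes 6; next final value -270
verdict: not equivalent; witness: x=1, y=-1, z=-6


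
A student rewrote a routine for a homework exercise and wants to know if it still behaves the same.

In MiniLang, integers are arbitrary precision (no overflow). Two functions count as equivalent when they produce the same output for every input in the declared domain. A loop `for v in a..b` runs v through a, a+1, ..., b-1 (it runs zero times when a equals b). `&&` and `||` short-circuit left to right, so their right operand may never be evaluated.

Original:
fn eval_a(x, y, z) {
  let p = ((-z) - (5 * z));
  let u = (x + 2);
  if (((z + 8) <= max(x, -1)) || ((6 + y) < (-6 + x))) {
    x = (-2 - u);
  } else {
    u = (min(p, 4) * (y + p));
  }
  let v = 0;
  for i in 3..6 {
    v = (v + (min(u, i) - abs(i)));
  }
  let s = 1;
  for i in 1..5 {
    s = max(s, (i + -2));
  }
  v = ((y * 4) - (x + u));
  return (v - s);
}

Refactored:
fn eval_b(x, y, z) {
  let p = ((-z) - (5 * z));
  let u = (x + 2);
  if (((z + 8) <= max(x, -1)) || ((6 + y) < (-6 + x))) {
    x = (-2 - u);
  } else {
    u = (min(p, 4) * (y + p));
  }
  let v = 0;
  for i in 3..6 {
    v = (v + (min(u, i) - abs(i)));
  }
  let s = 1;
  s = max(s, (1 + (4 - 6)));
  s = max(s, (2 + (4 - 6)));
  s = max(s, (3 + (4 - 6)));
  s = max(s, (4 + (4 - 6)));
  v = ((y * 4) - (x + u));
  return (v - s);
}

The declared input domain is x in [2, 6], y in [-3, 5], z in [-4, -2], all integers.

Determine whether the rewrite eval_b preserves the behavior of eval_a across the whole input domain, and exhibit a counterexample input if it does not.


Changes here: min/max/abs usage differs; constant usage differs; loop structure differs; statement counts differ; arithmetic usage differs; the full 135-point sweep finds no disagreement.
verdict: equivalent
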